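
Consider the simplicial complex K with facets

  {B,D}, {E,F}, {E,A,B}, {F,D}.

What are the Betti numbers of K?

b_0 = 1, b_1 = 1, b_2 = 0.

K has 5 vertices, 6 edges, 1 triangle.
rank ∂_0 = 0, rank ∂_1 = 4 ⇒ b_0 = 5 − 0 − 4 = 1; all invariant factors of ∂_1 are 1 so no torsion. So H_0 ≅ Z.
rank ∂_1 = 4, rank ∂_2 = 1 ⇒ b_1 = 6 − 4 − 1 = 1; all invariant factors of ∂_2 are 1 so no torsion. So H_1 ≅ Z.
rank ∂_2 = 1, rank ∂_3 = 0 ⇒ b_2 = 1 − 1 − 0 = 0. So H_2 ≅ 0.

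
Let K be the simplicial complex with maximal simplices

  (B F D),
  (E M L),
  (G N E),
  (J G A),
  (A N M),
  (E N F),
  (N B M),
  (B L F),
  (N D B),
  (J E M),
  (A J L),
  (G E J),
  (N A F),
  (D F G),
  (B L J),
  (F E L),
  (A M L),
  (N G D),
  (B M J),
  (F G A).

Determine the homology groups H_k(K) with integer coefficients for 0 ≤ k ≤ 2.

H_0 = Z,  H_1 = Z ⊕ Z/2,  H_2 = 0.

K has 10 vertices, 30 edges, 20 triangles.
rank ∂_0 = 0, rank ∂_1 = 9 ⇒ b_0 = 10 − 0 − 9 = 1; all invariant factors of ∂_1 are 1 so no torsion. So H_0 ≅ Z.
rank ∂_1 = 9, rank ∂_2 = 20 ⇒ b_1 = 30 − 9 − 20 = 1; ∂_2 has invariant factor(s) [2] giving torsion. So H_1 ≅ Z ⊕ Z/2.
rank ∂_2 = 20, rank ∂_3 = 0 ⇒ b_2 = 20 − 20 − 0 = 0. So H_2 ≅ 0.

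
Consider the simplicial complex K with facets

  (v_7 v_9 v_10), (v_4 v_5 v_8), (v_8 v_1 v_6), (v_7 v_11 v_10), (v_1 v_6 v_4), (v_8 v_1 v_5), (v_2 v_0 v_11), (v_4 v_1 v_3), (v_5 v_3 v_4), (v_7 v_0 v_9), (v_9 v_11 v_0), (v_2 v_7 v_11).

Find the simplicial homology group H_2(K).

Take the total order v_0 < v_1 < v_2 < v_3 < v_4 < v_5 < v_6 < v_7 < v_8 < v_9 < v_10 < v_11 on the vertex set. Then K (dimension 2) consists of the simplices:

  0-simplices (12): [v_0], [v_1], [v_2], [v_3], [v_4], [v_5], [v_6], [v_7], [v_8], [v_9], [v_10], [v_11]
  1-simplices (24): (24 of them)
  2-simplices (12): (12 of them)

Hence C_0 ≅ Z^12, C_1 ≅ Z^24, C_2 ≅ Z^12.

∂_1: C_1 → C_0 maps an edge to its endpoints' difference, ∂[p,q] = q − p. For instance
  ∂[v_0,v_7] = [v_7] − [v_0].
This gives a 12×24 integer matrix of rank 10; reducing to Smith normal form yields diagonal entries (1,1,1,1,1,1,1,1,1,1).

The boundary map ∂_2: C_2 → C_1 sends each 2-simplex [p,q,r] to [q,r] − [p,r] + [p,q]. For instance
  ∂[v_3,v_4,v_5] = [v_4,v_5] − [v_3,v_5] + [v_3,v_4],
  ∂[v_2,v_7,v_11] = [v_7,v_11] − [v_2,v_11] + [v_2,v_7].
The 24×12 boundary matrix has rank 12 and Smith normal form diag(1,1,1,1,1,1,1,1,1,1,1,1).

From H_k ≅ ker(∂_k) / im(∂_{k+1}) we obtain:

  H_2: rank ker ∂_2 − rank ∂_3 = (12 − 12) − 0 = 0, and there is no ∂_3, so H_2 = 0.

H_2 = 0.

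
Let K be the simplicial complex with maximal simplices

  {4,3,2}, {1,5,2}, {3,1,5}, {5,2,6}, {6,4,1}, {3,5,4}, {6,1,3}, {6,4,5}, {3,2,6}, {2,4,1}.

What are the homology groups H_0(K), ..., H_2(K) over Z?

H_0 = Z,  H_1 = Z/2,  H_2 = 0.

We work with the vertex ordering 1 < 2 < 3 < 4 < 5 < 6. The simplices of K, each written with vertices in increasing order, are:

  0-simplices (6): [1], [2], [3], [4], [5], [6]
  1-simplices (15): [1,2], [1,3], [1,4], [1,5], [1,6], [2,3], [2,4], [2,5], [2,6], [3,4], [3,5], [3,6], [4,5], [4,6], [5,6]
  2-simplices (10): [1,2,4], [1,2,5], [1,3,5], [1,3,6], [1,4,6], [2,3,4], [2,3,6], [2,5,6], [3,4,5], [4,5,6]

so the chain groups are C_0 ≅ Z^6, C_1 ≅ Z^15, C_2 ≅ Z^10.

∂_1: C_1 → C_0 maps an edge to its endpoints' difference, ∂[p,q] = q − p.
This gives a 6×15 integer matrix of rank 5; reducing to Smith normal form yields diagonal entries (1,1,1,1,1).

∂_2: C_2 → C_1 acts by ∂[p,q,r] = [q,r] − [p,r] + [p,q]. For instance
  ∂[1,3,5] = [3,5] − [1,5] + [1,3],
  ∂[2,5,6] = [5,6] − [2,6] + [2,5].
As a 15×10 matrix over Z this has rank 10, with invariant factors (1,1,1,1,1,1,1,1,1,2).

Computing H_k = (kernel of ∂_k) / (image of ∂_{k+1}):

  H_0: rank C_0 − rank ∂_1 = 6 − 5 = 1, and the invariant factors of ∂_1 are all 1, so H_0 = Z.
  H_1: rank ker ∂_1 − rank ∂_2 = (15 − 5) − 10 = 0, and ∂_2 has invariant factor 2 > 1, so H_1 = Z/2.
  H_2: rank ker ∂_2 − rank ∂_3 = (10 − 10) − 0 = 0, and there is no ∂_3, so H_2 = 0.

As a check, the Euler characteristic is 6 − 15 + 10 = 1, which agrees with 1 − 0 + 0 = 1.
(K is a triangulation of the real projective plane RP^2.)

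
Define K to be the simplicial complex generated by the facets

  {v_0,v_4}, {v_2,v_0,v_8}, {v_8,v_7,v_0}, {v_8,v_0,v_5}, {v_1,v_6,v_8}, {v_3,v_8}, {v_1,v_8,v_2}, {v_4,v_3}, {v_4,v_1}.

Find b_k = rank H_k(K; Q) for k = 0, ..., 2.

Order the vertices as v_0 < v_1 < v_2 < v_3 < v_4 < v_5 < v_6 < v_7 < v_8. Listing each simplex with vertices in this order, K has dimension 2 with simplices:

  0-simplices (9): [v_0], [v_1], [v_2], [v_3], [v_4], [v_5], [v_6], [v_7], [v_8]
  1-simplices (15): (15 of them)
  2-simplices (5): [v_0,v_2,v_8], [v_0,v_5,v_8], [v_0,v_7,v_8], [v_1,v_2,v_8], [v_1,v_6,v_8]

so the chain groups are C_0 ≅ Z^9, C_1 ≅ Z^15, C_2 ≅ Z^5.

∂_1: C_1 → C_0 maps an edge to its endpoints' difference, ∂[p,q] = q − p. For instance
  ∂[v_3,v_8] = [v_8] − [v_3].
As a 9×15 matrix over Z this has rank 8, with invariant factors (1,1,1,1,1,1,1,1).

∂_2: C_2 → C_1 sends each 2-simplex [p,q,r] to [q,r] − [p,r] + [p,q]. For instance
  ∂[v_0,v_5,v_8] = [v_5,v_8] − [v_0,v_8] + [v_0,v_5],
  ∂[v_1,v_2,v_8] = [v_2,v_8] − [v_1,v_8] + [v_1,v_2].
As a 15×5 matrix over Z this has rank 5, with invariant factors (1,1,1,1,1).

Now H_k = ker ∂_k / im ∂_{k+1}, so:

  H_0: rank C_0 − rank ∂_1 = 9 − 8 = 1, and the invariant factors of ∂_1 are all 1, so H_0 ≅ Z.
  H_1: rank ker ∂_1 − rank ∂_2 = (15 − 8) − 5 = 2, and the invariant factors of ∂_2 are all 1, so H_1 ≅ Z^2.
  H_2: rank ker ∂_2 − rank ∂_3 = (5 − 5) − 0 = 0, and there is no ∂_3, so H_2 ≅ 0.

As a check, the Euler characteristic is 9 − 15 + 5 = -1, which agrees with 1 − 2 + 0 = -1.

Hence the Betti numbers are b_0 = 1, b_1 = 2, b_2 = 0.

b_0 = 1, b_1 = 2, b_2 = 0.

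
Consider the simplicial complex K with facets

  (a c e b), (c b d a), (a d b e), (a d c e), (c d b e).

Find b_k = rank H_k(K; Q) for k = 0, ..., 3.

Order the vertices as a < b < c < d < e. Listing each simplex with vertices in this order, K has dimension 3 with simplices:

  0-simplices (5): a, b, c, d, e
  1-simplices (10): ab, ac, ad, ae, bc, bd, be, cd, ce, de
  2-simplices (10): abc, abd, abe, acd, ace, ade, bcd, bce, bde, cde
  3-simplices (5): abcd, abce, abde, acde, bcde

Hence C_0 ≅ Z^5, C_1 ≅ Z^10, C_2 ≅ Z^10, C_3 ≅ Z^5.

The boundary map ∂_1: C_1 → C_0 maps an edge to its endpoints' difference, ∂[p,q] = q − p. For instance
  ∂bd = d − b.
As a 5×10 matrix over Z this has rank 4, with invariant factors (1,1,1,1).

∂_2: C_2 → C_1 sends each 2-simplex [p,q,r] to [q,r] − [p,r] + [p,q]. For instance
  ∂abd = bd − ad + ab,
  ∂acd = cd − ad + ac.
The 10×10 boundary matrix has rank 6 and Smith normal form diag(1,1,1,1,1,1).

∂_3: C_3 → C_2 sends each 3-simplex σ to the alternating sum Σ_i (−1)^i (σ with its i-th vertex removed). For instance
  ∂abde = bde − ade + abe − abd,
  ∂bcde = cde − bde + bce − bcd.
As a 10×5 matrix over Z this has rank 4, with invariant factors (1,1,1,1).

Computing H_k = (kernel of ∂_k) / (image of ∂_{k+1}):

  H_0: rank C_0 − rank ∂_1 = 5 − 4 = 1, and the invariant factors of ∂_1 are all 1, so H_0 ≅ Z.
  H_1: rank ker ∂_1 − rank ∂_2 = (10 − 4) − 6 = 0, and the invariant factors of ∂_2 are all 1, so H_1 ≅ 0.
  H_2: rank ker ∂_2 − rank ∂_3 = (10 − 6) − 4 = 0, and the invariant factors of ∂_3 are all 1, so H_2 ≅ 0.
  H_3: rank ker ∂_3 − rank ∂_4 = (5 − 4) − 0 = 1, and there is no ∂_4, so H_3 ≅ Z.

Hence the Betti numbers are b_0 = 1, b_1 = 0, b_2 = 0, b_3 = 1.

b_0 = 1, b_1 = 0, b_2 = 0, b_3 = 1.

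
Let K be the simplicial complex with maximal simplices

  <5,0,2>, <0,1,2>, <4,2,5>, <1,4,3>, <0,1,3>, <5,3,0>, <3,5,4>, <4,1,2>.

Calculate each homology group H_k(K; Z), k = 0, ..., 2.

H_0 ≅ Z,  H_1 = 0,  H_2 ≅ Z.

Fix the vertex order 0 < 1 < 2 < 3 < 4 < 5 and write every simplex with vertices in increasing order. Then dim K = 2 and the simplices of K are:

  0-simplices (6): [0], [1], [2], [3], [4], [5]
  1-simplices (12): [0,1], [0,2], [0,3], [0,5], [1,2], [1,3], [1,4], [2,4], [2,5], [3,4], [3,5], [4,5]
  2-simplices (8): [0,1,2], [0,1,3], [0,2,5], [0,3,5], [1,2,4], [1,3,4], [2,4,5], [3,4,5]

giving chain groups C_0 ≅ Z^6, C_1 ≅ Z^12, C_2 ≅ Z^8.

Boundary ∂_1: C_1 → C_0 maps an edge to its endpoints' difference, ∂[p,q] = q − p. For instance
  ∂[1,3] = [3] − [1].
As a 6×12 matrix over Z this has rank 5, with invariant factors (1,1,1,1,1).

∂_2: C_2 → C_1 maps a triangle to the signed sum of its edges. For instance
  ∂[1,3,4] = [3,4] − [1,4] + [1,3],
  ∂[2,4,5] = [4,5] − [2,5] + [2,4].
The 12×8 boundary matrix has rank 7 and Smith normal form diag(1,1,1,1,1,1,1).

Computing H_k = (kernel of ∂_k) / (image of ∂_{k+1}):

  H_0: rank C_0 − rank ∂_1 = 6 − 5 = 1, and the invariant factors of ∂_1 are all 1, so H_0 ≅ Z.
  H_1: rank ker ∂_1 − rank ∂_2 = (12 − 5) − 7 = 0, and the invariant factors of ∂_2 are all 1, so H_1 ≅ 0.
  H_2: rank ker ∂_2 − rank ∂_3 = (8 − 7) − 0 = 1, and there is no ∂_3, so H_2 ≅ Z.

(K is a triangulation of the 2-sphere S^2.)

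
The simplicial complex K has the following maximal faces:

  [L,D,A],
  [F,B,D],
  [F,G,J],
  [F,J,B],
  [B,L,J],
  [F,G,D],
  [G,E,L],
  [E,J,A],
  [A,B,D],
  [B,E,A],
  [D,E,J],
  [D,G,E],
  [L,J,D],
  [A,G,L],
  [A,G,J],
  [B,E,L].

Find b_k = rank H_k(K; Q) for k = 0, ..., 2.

b_0 = 1, b_1 = 2, b_2 = 1.

We work with the vertex ordering A < B < D < E < F < G < J < L. The simplices of K, each written with vertices in increasing order, are:

  0-simplices (8): A, B, D, E, F, G, J, L
  1-simplices (24): AB, AD, AE, AG, AJ, AL, BD, BE, BF, BJ, BL, DE, DF, DG, DJ, DL, EG, EJ, EL, FG, FJ, GJ, GL, JL
  2-simplices (16): ABD, ABE, ADL, AEJ, AGJ, AGL, BDF, BEL, BFJ, BJL, DEG, DEJ, DFG, DJL, EGL, FGJ

giving chain groups C_0 ≅ Z^8, C_1 ≅ Z^24, C_2 ≅ Z^16.

The boundary map ∂_1: C_1 → C_0 maps an edge to its endpoints' difference, ∂[p,q] = q − p. For instance
  ∂GL = L − G.
This gives a 8×24 integer matrix of rank 7; reducing to Smith normal form yields diagonal entries (1,1,1,1,1,1,1).

Boundary ∂_2: C_2 → C_1 sends each 2-simplex [p,q,r] to [q,r] − [p,r] + [p,q]. For instance
  ∂DJL = JL − DL + DJ,
  ∂AGJ = GJ − AJ + AG.
This gives a 24×16 integer matrix of rank 15; reducing to Smith normal form yields diagonal entries (1,1,1,1,1,1,1,1,1,1,1,1,1,1,1).

From H_k ≅ ker(∂_k) / im(∂_{k+1}) we obtain:

  H_0: rank C_0 − rank ∂_1 = 8 − 7 = 1, and the invariant factors of ∂_1 are all 1, so H_0 = Z.
  H_1: rank ker ∂_1 − rank ∂_2 = (24 − 7) − 15 = 2, and the invariant factors of ∂_2 are all 1, so H_1 = Z^2.
  H_2: rank ker ∂_2 − rank ∂_3 = (16 − 15) − 0 = 1, and there is no ∂_3, so H_2 = Z.

(K is a triangulation of the torus T^2.)

Hence the Betti numbers are b_0 = 1, b_1 = 2, b_2 = 1.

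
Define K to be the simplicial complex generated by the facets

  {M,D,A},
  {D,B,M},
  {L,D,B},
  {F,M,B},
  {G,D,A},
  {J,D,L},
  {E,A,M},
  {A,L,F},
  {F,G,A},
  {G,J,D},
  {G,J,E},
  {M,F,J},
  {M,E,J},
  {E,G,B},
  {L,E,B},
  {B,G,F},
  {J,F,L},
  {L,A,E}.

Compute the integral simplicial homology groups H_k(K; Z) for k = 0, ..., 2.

H_0 = Z,  H_1 = Z^2,  H_2 = Z.

Fix the vertex order A < B < D < E < F < G < J < L < M and write every simplex with vertices in increasing order. Then dim K = 2 and the simplices of K are:

  0-simplices (9): A, B, D, E, F, G, J, L, M
  1-simplices (27): AD, AE, AF, AG, AL, AM, BD, BE, BF, BG, BL, BM, DG, DJ, DL, DM, EG, EJ, EL, EM, FG, FJ, FL, FM, GJ, JL, JM
  2-simplices (18): ADG, ADM, AEL, AEM, AFG, AFL, BDL, BDM, BEG, BEL, BFG, BFM, DGJ, DJL, EGJ, EJM, FJL, FJM

so the chain groups are C_0 ≅ Z^9, C_1 ≅ Z^27, C_2 ≅ Z^18.

Boundary ∂_1: C_1 → C_0 sends each edge [p,q] (with p < q) to q − p.
The 9×27 boundary matrix has rank 8 and Smith normal form diag(1,1,1,1,1,1,1,1).

∂_2: C_2 → C_1 maps a triangle to the signed sum of its edges. For instance
  ∂DJL = JL − DL + DJ,
  ∂BEL = EL − BL + BE.
The resulting 27×18 matrix has rank 17, and its Smith normal form has invariant factors (1,1,1,1,1,1,1,1,1,1,1,1,1,1,1,1,1).

From H_k ≅ ker(∂_k) / im(∂_{k+1}) we obtain:

  H_0: rank C_0 − rank ∂_1 = 9 − 8 = 1, and the invariant factors of ∂_1 are all 1, so H_0 ≅ Z.
  H_1: rank ker ∂_1 − rank ∂_2 = (27 − 8) − 17 = 2, and the invariant factors of ∂_2 are all 1, so H_1 ≅ Z^2.
  H_2: rank ker ∂_2 − rank ∂_3 = (18 − 17) − 0 = 1, and there is no ∂_3, so H_2 ≅ Z.

As a check, the Euler characteristic is 9 − 27 + 18 = 0, which agrees with 1 − 2 + 1 = 0.
(K is a triangulation of the torus T^2.)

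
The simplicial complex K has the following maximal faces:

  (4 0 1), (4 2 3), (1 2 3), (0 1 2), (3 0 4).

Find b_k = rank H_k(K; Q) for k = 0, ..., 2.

b_0 = 1, b_1 = 1, b_2 = 0.

Fix the vertex order 0 < 1 < 2 < 3 < 4 and write every simplex with vertices in increasing order. Then dim K = 2 and the simplices of K are:

  0-simplices (5): [0], [1], [2], [3], [4]
  1-simplices (10): [0,1], [0,2], [0,3], [0,4], [1,2], [1,3], [1,4], [2,3], [2,4], [3,4]
  2-simplices (5): [0,1,2], [0,1,4], [0,3,4], [1,2,3], [2,3,4]

Hence C_0 ≅ Z^5, C_1 ≅ Z^10, C_2 ≅ Z^5.

The boundary map ∂_1: C_1 → C_0 sends each edge [p,q] (with p < q) to q − p. For instance
  ∂[0,3] = [3] − [0].
The resulting 5×10 matrix has rank 4, and its Smith normal form has invariant factors (1,1,1,1).

∂_2: C_2 → C_1 sends each 2-simplex [p,q,r] to [q,r] − [p,r] + [p,q]. For instance
  ∂[0,1,2] = [1,2] − [0,2] + [0,1],
  ∂[1,2,3] = [2,3] − [1,3] + [1,2].
As a 10×5 matrix over Z this has rank 5, with invariant factors (1,1,1,1,1).

Now H_k = ker ∂_k / im ∂_{k+1}, so:

  H_0: rank C_0 − rank ∂_1 = 5 − 4 = 1, and the invariant factors of ∂_1 are all 1, so H_0 ≅ Z.
  H_1: rank ker ∂_1 − rank ∂_2 = (10 − 4) − 5 = 1, and the invariant factors of ∂_2 are all 1, so H_1 ≅ Z.
  H_2: rank ker ∂_2 − rank ∂_3 = (5 − 5) − 0 = 0, and there is no ∂_3, so H_2 ≅ 0.

Hence the Betti numbers are b_0 = 1, b_1 = 1, b_2 = 0.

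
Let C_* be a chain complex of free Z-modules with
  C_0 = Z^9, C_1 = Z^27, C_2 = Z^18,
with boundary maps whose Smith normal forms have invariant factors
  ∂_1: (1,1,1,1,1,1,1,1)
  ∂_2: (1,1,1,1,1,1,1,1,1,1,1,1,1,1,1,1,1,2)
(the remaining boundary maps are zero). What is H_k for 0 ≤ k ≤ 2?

H_0 = Z,  H_1 = Z ⊕ Z/2,  H_2 = 0.

H_0: b_0 = 9 − 0 − 8 = 1; torsion from ∂_1 factors > 1: none. So H_0 = Z.
H_1: b_1 = 27 − 8 − 18 = 1; torsion from ∂_2 factors > 1: [2]. So H_1 = Z ⊕ Z/2.
H_2: b_2 = 18 − 18 − 0 = 0; torsion from ∂_3 factors > 1: none. So H_2 = 0.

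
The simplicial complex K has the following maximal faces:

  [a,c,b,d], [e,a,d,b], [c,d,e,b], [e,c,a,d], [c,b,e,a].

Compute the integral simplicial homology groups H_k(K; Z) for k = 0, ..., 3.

Take the total order a < b < c < d < e on the vertex set. Then K (dimension 3) consists of the simplices:

  0-simplices (5): a, b, c, d, e
  1-simplices (10): ab, ac, ad, ae, bc, bd, be, cd, ce, de
  2-simplices (10): abc, abd, abe, acd, ace, ade, bcd, bce, bde, cde
  3-simplices (5): abcd, abce, abde, acde, bcde

giving chain groups C_0 ≅ Z^5, C_1 ≅ Z^10, C_2 ≅ Z^10, C_3 ≅ Z^5.

Boundary ∂_1: C_1 → C_0 is given by ∂[p,q] = [q] − [p]. For instance
  ∂bc = c − b.
The resulting 5×10 matrix has rank 4, and its Smith normal form has invariant factors (1,1,1,1).

The boundary map ∂_2: C_2 → C_1 acts by ∂[p,q,r] = [q,r] − [p,r] + [p,q]. For instance
  ∂abc = bc − ac + ab,
  ∂abd = bd − ad + ab.
The 10×10 boundary matrix has rank 6 and Smith normal form diag(1,1,1,1,1,1).

The boundary map ∂_3: C_3 → C_2 sends each 3-simplex σ to the alternating sum Σ_i (−1)^i (σ with its i-th vertex removed). For instance
  ∂abde = bde − ade + abe − abd,
  ∂abcd = bcd − acd + abd − abc.
The 10×5 boundary matrix has rank 4 and Smith normal form diag(1,1,1,1).

Computing H_k = (kernel of ∂_k) / (image of ∂_{k+1}):

  H_0: rank C_0 − rank ∂_1 = 5 − 4 = 1, and the invariant factors of ∂_1 are all 1, so H_0 ≅ Z.
  H_1: rank ker ∂_1 − rank ∂_2 = (10 − 4) − 6 = 0, and the invariant factors of ∂_2 are all 1, so H_1 ≅ 0.
  H_2: rank ker ∂_2 − rank ∂_3 = (10 − 6) − 4 = 0, and the invariant factors of ∂_3 are all 1, so H_2 ≅ 0.
  H_3: rank ker ∂_3 − rank ∂_4 = (5 − 4) − 0 = 1, and there is no ∂_4, so H_3 ≅ Z.

H_0 = Z,  H_1 = 0,  H_2 = 0,  H_3 = Z.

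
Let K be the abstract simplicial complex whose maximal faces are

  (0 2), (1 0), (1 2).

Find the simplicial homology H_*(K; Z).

H_0 = Z,  H_1 = Z.

We work with the vertex ordering 0 < 1 < 2. The simplices of K, each written with vertices in increasing order, are:

  0-simplices (3): [0], [1], [2]
  1-simplices (3): [0,1], [0,2], [1,2]

so the chain groups are C_0 ≅ Z^3, C_1 ≅ Z^3.

Boundary ∂_1: C_1 → C_0 is given by ∂[p,q] = [q] − [p]. For instance
  ∂[0,2] = [2] − [0].
The resulting 3×3 matrix has rank 2, and its Smith normal form has invariant factors (1,1).

Now H_k = ker ∂_k / im ∂_{k+1}, so:

  H_0: rank C_0 − rank ∂_1 = 3 − 2 = 1, and the invariant factors of ∂_1 are all 1, so H_0 = Z.
  H_1: rank ker ∂_1 − rank ∂_2 = (3 − 2) − 0 = 1, and there is no ∂_2, so H_1 = Z.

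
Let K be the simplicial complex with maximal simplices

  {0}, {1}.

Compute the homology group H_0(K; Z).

H_0 ≅ Z^2.

Order the vertices as 0 < 1. Listing each simplex with vertices in this order, K has dimension 0 with simplices:

  0-simplices (2): [0], [1]

so the chain groups are C_0 ≅ Z^2.

Computing H_k = (kernel of ∂_k) / (image of ∂_{k+1}):

  H_0: rank C_0 − rank ∂_1 = 2 − 0 = 2, and there is no ∂_1, so H_0 = Z^2.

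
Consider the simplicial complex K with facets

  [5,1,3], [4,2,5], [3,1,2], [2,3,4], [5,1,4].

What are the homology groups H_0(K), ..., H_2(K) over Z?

H_0 = Z,  H_1 = Z,  H_2 = 0.

We work with the vertex ordering 1 < 2 < 3 < 4 < 5. The simplices of K, each written with vertices in increasing order, are:

  0-simplices (5): [1], [2], [3], [4], [5]
  1-simplices (10): [1,2], [1,3], [1,4], [1,5], [2,3], [2,4], [2,5], [3,4], [3,5], [4,5]
  2-simplices (5): [1,2,3], [1,3,5], [1,4,5], [2,3,4], [2,4,5]

giving chain groups C_0 ≅ Z^5, C_1 ≅ Z^10, C_2 ≅ Z^5.

Boundary ∂_1: C_1 → C_0 is given by ∂[p,q] = [q] − [p].
The resulting 5×10 matrix has rank 4, and its Smith normal form has invariant factors (1,1,1,1).

Boundary ∂_2: C_2 → C_1 sends each 2-simplex [p,q,r] to [q,r] − [p,r] + [p,q]. For instance
  ∂[1,2,3] = [2,3] − [1,3] + [1,2],
  ∂[1,3,5] = [3,5] − [1,5] + [1,3].
The resulting 10×5 matrix has rank 5, and its Smith normal form has invariant factors (1,1,1,1,1).

Computing H_k = (kernel of ∂_k) / (image of ∂_{k+1}):

  H_0: rank C_0 − rank ∂_1 = 5 − 4 = 1, and the invariant factors of ∂_1 are all 1, so H_0 ≅ Z.
  H_1: rank ker ∂_1 − rank ∂_2 = (10 − 4) − 5 = 1, and the invariant factors of ∂_2 are all 1, so H_1 ≅ Z.
  H_2: rank ker ∂_2 − rank ∂_3 = (5 − 5) − 0 = 0, and there is no ∂_3, so H_2 ≅ 0.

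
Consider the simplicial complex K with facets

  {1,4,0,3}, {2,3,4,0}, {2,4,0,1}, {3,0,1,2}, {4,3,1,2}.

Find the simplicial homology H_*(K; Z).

Take the total order 0 < 1 < 2 < 3 < 4 on the vertex set. Then K (dimension 3) consists of the simplices:

  0-simplices (5): [0], [1], [2], [3], [4]
  1-simplices (10): [0,1], [0,2], [0,3], [0,4], [1,2], [1,3], [1,4], [2,3], [2,4], [3,4]
  2-simplices (10): [0,1,2], [0,1,3], [0,1,4], [0,2,3], [0,2,4], [0,3,4], [1,2,3], [1,2,4], [1,3,4], [2,3,4]
  3-simplices (5): [0,1,2,3], [0,1,2,4], [0,1,3,4], [0,2,3,4], [1,2,3,4]

so the chain groups are C_0 ≅ Z^5, C_1 ≅ Z^10, C_2 ≅ Z^10, C_3 ≅ Z^5.

∂_1: C_1 → C_0 is given by ∂[p,q] = [q] − [p]. For instance
  ∂[1,4] = [4] − [1].
As a 5×10 matrix over Z this has rank 4, with invariant factors (1,1,1,1).

∂_2: C_2 → C_1 sends each 2-simplex [p,q,r] to [q,r] − [p,r] + [p,q]. For instance
  ∂[0,2,3] = [2,3] − [0,3] + [0,2],
  ∂[0,1,4] = [1,4] − [0,4] + [0,1].
As a 10×10 matrix over Z this has rank 6, with invariant factors (1,1,1,1,1,1).

Boundary ∂_3: C_3 → C_2 sends each 3-simplex σ to the alternating sum Σ_i (−1)^i (σ with its i-th vertex removed). For instance
  ∂[0,1,3,4] = [1,3,4] − [0,3,4] + [0,1,4] − [0,1,3],
  ∂[0,1,2,4] = [1,2,4] − [0,2,4] + [0,1,4] − [0,1,2].
As a 10×5 matrix over Z this has rank 4, with invariant factors (1,1,1,1).

Reading off H_k = ker ∂_k / im ∂_{k+1}:

  H_0: rank C_0 − rank ∂_1 = 5 − 4 = 1, and the invariant factors of ∂_1 are all 1, so H_0 = Z.
  H_1: rank ker ∂_1 − rank ∂_2 = (10 − 4) − 6 = 0, and the invariant factors of ∂_2 are all 1, so H_1 = 0.
  H_2: rank ker ∂_2 − rank ∂_3 = (10 − 6) − 4 = 0, and the invariant factors of ∂_3 are all 1, so H_2 = 0.
  H_3: rank ker ∂_3 − rank ∂_4 = (5 − 4) − 0 = 1, and there is no ∂_4, so H_3 = Z.

As a check, the Euler characteristic is 5 − 10 + 10 − 5 = 0, which agrees with 1 − 0 + 0 − 1 = 0.
(K is a triangulation of the 3-sphere S^3.)

H_0 = Z,  H_1 = 0,  H_2 = 0,  H_3 = Z.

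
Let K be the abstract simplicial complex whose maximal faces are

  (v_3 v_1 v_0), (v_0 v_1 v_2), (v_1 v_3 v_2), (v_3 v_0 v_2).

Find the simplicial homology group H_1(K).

We work with the vertex ordering v_0 < v_1 < v_2 < v_3. The simplices of K, each written with vertices in increasing order, are:

  0-simplices (4): [v_0], [v_1], [v_2], [v_3]
  1-simplices (6): [v_0,v_1], [v_0,v_2], [v_0,v_3], [v_1,v_2], [v_1,v_3], [v_2,v_3]
  2-simplices (4): [v_0,v_1,v_2], [v_0,v_1,v_3], [v_0,v_2,v_3], [v_1,v_2,v_3]

so the chain groups are C_0 ≅ Z^4, C_1 ≅ Z^6, C_2 ≅ Z^4.

Boundary ∂_1: C_1 → C_0 is given by ∂[p,q] = [q] − [p].
The 4×6 boundary matrix has rank 3 and Smith normal form diag(1,1,1).

∂_2: C_2 → C_1 acts by ∂[p,q,r] = [q,r] − [p,r] + [p,q]. For instance
  ∂[v_0,v_2,v_3] = [v_2,v_3] − [v_0,v_3] + [v_0,v_2],
  ∂[v_0,v_1,v_3] = [v_1,v_3] − [v_0,v_3] + [v_0,v_1].
The resulting 6×4 matrix has rank 3, and its Smith normal form has invariant factors (1,1,1).

Reading off H_k = ker ∂_k / im ∂_{k+1}:

  H_1: rank ker ∂_1 − rank ∂_2 = (6 − 3) − 3 = 0, and the invariant factors of ∂_2 are all 1, so H_1 = 0.

H_1 ≅ 0.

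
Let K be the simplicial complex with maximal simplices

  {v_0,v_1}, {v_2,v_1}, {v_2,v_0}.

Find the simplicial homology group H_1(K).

H_1 = Z.

Fix the vertex order v_0 < v_1 < v_2 and write every simplex with vertices in increasing order. Then dim K = 1 and the simplices of K are:

  0-simplices (3): [v_0], [v_1], [v_2]
  1-simplices (3): [v_0,v_1], [v_0,v_2], [v_1,v_2]

so the chain groups are C_0 ≅ Z^3, C_1 ≅ Z^3.

∂_1: C_1 → C_0 is given by ∂[p,q] = [q] − [p]. For instance
  ∂[v_0,v_1] = [v_1] − [v_0].
The 3×3 boundary matrix has rank 2 and Smith normal form diag(1,1).

Computing H_k = (kernel of ∂_k) / (image of ∂_{k+1}):

  H_1: rank ker ∂_1 − rank ∂_2 = (3 − 2) − 0 = 1, and there is no ∂_2, so H_1 = Z.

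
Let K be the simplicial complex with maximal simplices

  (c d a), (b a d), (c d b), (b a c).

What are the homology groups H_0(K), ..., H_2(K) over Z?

H_0 = Z,  H_1 = 0,  H_2 = Z.

Take the total order a < b < c < d on the vertex set. Then K (dimension 2) consists of the simplices:

  0-simplices (4): a, b, c, d
  1-simplices (6): ab, ac, ad, bc, bd, cd
  2-simplices (4): abc, abd, acd, bcd

so the chain groups are C_0 ≅ Z^4, C_1 ≅ Z^6, C_2 ≅ Z^4.

The boundary map ∂_1: C_1 → C_0 maps an edge to its endpoints' difference, ∂[p,q] = q − p.
This gives a 4×6 integer matrix of rank 3; reducing to Smith normal form yields diagonal entries (1,1,1).

Boundary ∂_2: C_2 → C_1 acts by ∂[p,q,r] = [q,r] − [p,r] + [p,q]. For instance
  ∂abd = bd − ad + ab,
  ∂abc = bc − ac + ab.
This gives a 6×4 integer matrix of rank 3; reducing to Smith normal form yields diagonal entries (1,1,1).

Now H_k = ker ∂_k / im ∂_{k+1}, so:

  H_0: rank C_0 − rank ∂_1 = 4 − 3 = 1, and the invariant factors of ∂_1 are all 1, so H_0 ≅ Z.
  H_1: rank ker ∂_1 − rank ∂_2 = (6 − 3) − 3 = 0, and the invariant factors of ∂_2 are all 1, so H_1 ≅ 0.
  H_2: rank ker ∂_2 − rank ∂_3 = (4 − 3) − 0 = 1, and there is no ∂_3, so H_2 ≅ Z.

As a check, the Euler characteristic is 4 − 6 + 4 = 2, which agrees with 1 − 0 + 1 = 2.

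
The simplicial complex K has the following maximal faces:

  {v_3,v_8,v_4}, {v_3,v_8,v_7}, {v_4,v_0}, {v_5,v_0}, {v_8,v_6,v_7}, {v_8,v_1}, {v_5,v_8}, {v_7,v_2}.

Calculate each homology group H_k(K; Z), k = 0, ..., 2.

Fix the vertex order v_0 < v_1 < v_2 < v_3 < v_4 < v_5 < v_6 < v_7 < v_8 and write every simplex with vertices in increasing order. Then dim K = 2 and the simplices of K are:

  0-simplices (9): [v_0], [v_1], [v_2], [v_3], [v_4], [v_5], [v_6], [v_7], [v_8]
  1-simplices (12): [v_0,v_4], [v_0,v_5], [v_1,v_8], [v_2,v_7], [v_3,v_4], [v_3,v_7], [v_3,v_8], [v_4,v_8], [v_5,v_8], [v_6,v_7], [v_6,v_8], [v_7,v_8]
  2-simplices (3): [v_3,v_4,v_8], [v_3,v_7,v_8], [v_6,v_7,v_8]

Hence C_0 ≅ Z^9, C_1 ≅ Z^12, C_2 ≅ Z^3.

The boundary map ∂_1: C_1 → C_0 maps an edge to its endpoints' difference, ∂[p,q] = q − p. For instance
  ∂[v_1,v_8] = [v_8] − [v_1].
The 9×12 boundary matrix has rank 8 and Smith normal form diag(1,1,1,1,1,1,1,1).

∂_2: C_2 → C_1 sends each 2-simplex [p,q,r] to [q,r] − [p,r] + [p,q]. For instance
  ∂[v_3,v_7,v_8] = [v_7,v_8] − [v_3,v_8] + [v_3,v_7],
  ∂[v_6,v_7,v_8] = [v_7,v_8] − [v_6,v_8] + [v_6,v_7].
The 12×3 boundary matrix has rank 3 and Smith normal form diag(1,1,1).

Now H_k = ker ∂_k / im ∂_{k+1}, so:

  H_0: rank C_0 − rank ∂_1 = 9 − 8 = 1, and the invariant factors of ∂_1 are all 1, so H_0 ≅ Z.
  H_1: rank ker ∂_1 − rank ∂_2 = (12 − 8) − 3 = 1, and the invariant factors of ∂_2 are all 1, so H_1 ≅ Z.
  H_2: rank ker ∂_2 − rank ∂_3 = (3 − 3) − 0 = 0, and there is no ∂_3, so H_2 ≅ 0.

As a check, the Euler characteristic is 9 − 12 + 3 = 0, which agrees with 1 − 1 + 0 = 0.

H_0 ≅ Z,  H_1 ≅ Z,  H_2 = 0.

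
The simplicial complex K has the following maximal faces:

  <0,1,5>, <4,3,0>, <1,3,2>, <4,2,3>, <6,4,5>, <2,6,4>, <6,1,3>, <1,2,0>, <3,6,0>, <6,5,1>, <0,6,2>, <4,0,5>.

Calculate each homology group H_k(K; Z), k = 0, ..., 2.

Order the vertices as 0 < 1 < 2 < 3 < 4 < 5 < 6. Listing each simplex with vertices in this order, K has dimension 2 with simplices:

  0-simplices (7): [0], [1], [2], [3], [4], [5], [6]
  1-simplices (18): [0,1], [0,2], [0,3], [0,4], [0,5], [0,6], [1,2], [1,3], [1,5], [1,6], [2,3], [2,4], [2,6], [3,4], [3,6], [4,5], [4,6], [5,6]
  2-simplices (12): [0,1,2], [0,1,5], [0,2,6], [0,3,4], [0,3,6], [0,4,5], [1,2,3], [1,3,6], [1,5,6], [2,3,4], [2,4,6], [4,5,6]

giving chain groups C_0 ≅ Z^7, C_1 ≅ Z^18, C_2 ≅ Z^12.

The boundary map ∂_1: C_1 → C_0 maps an edge to its endpoints' difference, ∂[p,q] = q − p. For instance
  ∂[2,3] = [3] − [2].
This gives a 7×18 integer matrix of rank 6; reducing to Smith normal form yields diagonal entries (1,1,1,1,1,1).

Boundary ∂_2: C_2 → C_1 sends each 2-simplex [p,q,r] to [q,r] − [p,r] + [p,q]. For instance
  ∂[0,1,5] = [1,5] − [0,5] + [0,1],
  ∂[0,3,4] = [3,4] − [0,4] + [0,3].
The 18×12 boundary matrix has rank 12 and Smith normal form diag(1,1,1,1,1,1,1,1,1,1,1,2).

Computing H_k = (kernel of ∂_k) / (image of ∂_{k+1}):

  H_0: rank C_0 − rank ∂_1 = 7 − 6 = 1, and the invariant factors of ∂_1 are all 1, so H_0 ≅ Z.
  H_1: rank ker ∂_1 − rank ∂_2 = (18 − 6) − 12 = 0, and ∂_2 has invariant factor 2 > 1, so H_1 ≅ Z/2.
  H_2: rank ker ∂_2 − rank ∂_3 = (12 − 12) − 0 = 0, and there is no ∂_3, so H_2 ≅ 0.

H_0 ≅ Z,  H_1 ≅ Z/2,  H_2 = 0.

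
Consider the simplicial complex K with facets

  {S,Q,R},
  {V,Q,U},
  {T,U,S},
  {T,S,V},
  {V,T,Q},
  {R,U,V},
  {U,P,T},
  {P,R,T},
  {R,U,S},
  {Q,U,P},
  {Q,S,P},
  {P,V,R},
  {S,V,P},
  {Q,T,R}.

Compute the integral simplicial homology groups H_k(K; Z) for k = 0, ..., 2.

We work with the vertex ordering P < Q < R < S < T < U < V. The simplices of K, each written with vertices in increasing order, are:

  0-simplices (7): P, Q, R, S, T, U, V
  1-simplices (21): PQ, PR, PS, PT, PU, PV, QR, QS, QT, QU, QV, RS, RT, RU, RV, ST, SU, SV, TU, TV, UV
  2-simplices (14): PQS, PQU, PRT, PRV, PSV, PTU, QRS, QRT, QTV, QUV, RSU, RUV, STU, STV

Hence C_0 ≅ Z^7, C_1 ≅ Z^21, C_2 ≅ Z^14.

The boundary map ∂_1: C_1 → C_0 sends each edge [p,q] (with p < q) to q − p.
The resulting 7×21 matrix has rank 6, and its Smith normal form has invariant factors (1,1,1,1,1,1).

Boundary ∂_2: C_2 → C_1 maps a triangle to the signed sum of its edges. For instance
  ∂STV = TV − SV + ST,
  ∂QRT = RT − QT + QR.
This gives a 21×14 integer matrix of rank 13; reducing to Smith normal form yields diagonal entries (1,1,1,1,1,1,1,1,1,1,1,1,1).

Reading off H_k = ker ∂_k / im ∂_{k+1}:

  H_0: rank C_0 − rank ∂_1 = 7 − 6 = 1, and the invariant factors of ∂_1 are all 1, so H_0 ≅ Z.
  H_1: rank ker ∂_1 − rank ∂_2 = (21 − 6) − 13 = 2, and the invariant factors of ∂_2 are all 1, so H_1 ≅ Z^2.
  H_2: rank ker ∂_2 − rank ∂_3 = (14 − 13) − 0 = 1, and there is no ∂_3, so H_2 ≅ Z.

(K is a triangulation of the torus T^2.)

H_0 = Z,  H_1 = Z^2,  H_2 = Z.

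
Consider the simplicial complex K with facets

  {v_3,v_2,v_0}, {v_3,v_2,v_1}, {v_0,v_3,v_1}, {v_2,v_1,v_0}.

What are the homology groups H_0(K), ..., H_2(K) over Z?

K has 4 vertices, 6 edges, 4 triangles.
rank ∂_0 = 0, rank ∂_1 = 3 ⇒ b_0 = 4 − 0 − 3 = 1; all invariant factors of ∂_1 are 1 so no torsion. So H_0 ≅ Z.
rank ∂_1 = 3, rank ∂_2 = 3 ⇒ b_1 = 6 − 3 − 3 = 0; all invariant factors of ∂_2 are 1 so no torsion. So H_1 ≅ 0.
rank ∂_2 = 3, rank ∂_3 = 0 ⇒ b_2 = 4 − 3 − 0 = 1. So H_2 ≅ Z.

H_0 = Z,  H_1 = 0,  H_2 = Z.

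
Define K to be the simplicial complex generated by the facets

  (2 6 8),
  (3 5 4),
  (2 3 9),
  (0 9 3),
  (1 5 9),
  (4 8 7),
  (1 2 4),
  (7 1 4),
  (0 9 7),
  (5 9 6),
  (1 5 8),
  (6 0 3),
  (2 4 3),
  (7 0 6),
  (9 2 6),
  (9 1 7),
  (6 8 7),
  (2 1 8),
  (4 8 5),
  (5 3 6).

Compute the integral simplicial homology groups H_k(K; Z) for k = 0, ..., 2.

Fix the vertex order 0 < 1 < 2 < 3 < 4 < 5 < 6 < 7 < 8 < 9 and write every simplex with vertices in increasing order. Then dim K = 2 and the simplices of K are:

  0-simplices (10): [0], [1], [2], [3], [4], [5], [6], [7], [8], [9]
  1-simplices (30): (30 of them)
  2-simplices (20): (20 of them)

Hence C_0 ≅ Z^10, C_1 ≅ Z^30, C_2 ≅ Z^20.

∂_1: C_1 → C_0 sends each edge [p,q] (with p < q) to q − p. For instance
  ∂[3,6] = [6] − [3].
This gives a 10×30 integer matrix of rank 9; reducing to Smith normal form yields diagonal entries (1,1,1,1,1,1,1,1,1).

Boundary ∂_2: C_2 → C_1 acts by ∂[p,q,r] = [q,r] − [p,r] + [p,q]. For instance
  ∂[1,7,9] = [7,9] − [1,9] + [1,7],
  ∂[1,5,8] = [5,8] − [1,8] + [1,5].
As a 30×20 matrix over Z this has rank 20, with invariant factors (1,1,1,1,1,1,1,1,1,1,1,1,1,1,1,1,1,1,1,2).

From H_k ≅ ker(∂_k) / im(∂_{k+1}) we obtain:

  H_0: rank C_0 − rank ∂_1 = 10 − 9 = 1, and the invariant factors of ∂_1 are all 1, so H_0 = Z.
  H_1: rank ker ∂_1 − rank ∂_2 = (30 − 9) − 20 = 1, and ∂_2 has invariant factor 2 > 1, so H_1 = Z × Z/2.
  H_2: rank ker ∂_2 − rank ∂_3 = (20 − 20) − 0 = 0, and there is no ∂_3, so H_2 = 0.

As a check, the Euler characteristic is 10 − 30 + 20 = 0, which agrees with 1 − 1 + 0 = 0.

H_0 = Z,  H_1 = Z × Z/2,  H_2 = 0.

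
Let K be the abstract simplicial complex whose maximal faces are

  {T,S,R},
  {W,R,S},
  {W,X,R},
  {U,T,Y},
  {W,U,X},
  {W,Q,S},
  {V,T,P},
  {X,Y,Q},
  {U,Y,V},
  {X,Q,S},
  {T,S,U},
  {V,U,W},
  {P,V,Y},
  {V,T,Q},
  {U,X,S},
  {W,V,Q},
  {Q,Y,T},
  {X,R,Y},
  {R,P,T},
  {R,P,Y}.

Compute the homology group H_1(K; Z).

Take the total order P < Q < R < S < T < U < V < W < X < Y on the vertex set. Then K (dimension 2) consists of the simplices:

  0-simplices (10): P, Q, R, S, T, U, V, W, X, Y
  1-simplices (30): PR, PT, PV, PY, QS, QT, QV, QW, QX, QY, RS, RT, RW, RX, RY, ST, SU, SW, SX, TU, TV, TY, UV, UW, UX, UY, VW, VY, WX, XY
  2-simplices (20): PRT, PRY, PTV, PVY, QSW, QSX, QTV, QTY, QVW, QXY, RST, RSW, RWX, RXY, STU, SUX, TUY, UVW, UVY, UWX

giving chain groups C_0 ≅ Z^10, C_1 ≅ Z^30, C_2 ≅ Z^20.

∂_1: C_1 → C_0 maps an edge to its endpoints' difference, ∂[p,q] = q − p. For instance
  ∂TV = V − T.
This gives a 10×30 integer matrix of rank 9; reducing to Smith normal form yields diagonal entries (1,1,1,1,1,1,1,1,1).

∂_2: C_2 → C_1 maps a triangle to the signed sum of its edges. For instance
  ∂PTV = TV − PV + PT,
  ∂PVY = VY − PY + PV.
The 30×20 boundary matrix has rank 20 and Smith normal form diag(1,1,1,1,1,1,1,1,1,1,1,1,1,1,1,1,1,1,1,2).

Reading off H_k = ker ∂_k / im ∂_{k+1}:

  H_1: rank ker ∂_1 − rank ∂_2 = (30 − 9) − 20 = 1, and ∂_2 has invariant factor 2 > 1, so H_1 = Z × Z/2.

H_1 = Z × Z/2.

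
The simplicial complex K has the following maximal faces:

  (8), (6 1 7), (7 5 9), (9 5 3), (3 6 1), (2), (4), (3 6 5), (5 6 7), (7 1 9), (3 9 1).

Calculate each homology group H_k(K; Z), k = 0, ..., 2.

Take the total order 1 < 2 < 3 < 4 < 5 < 6 < 7 < 8 < 9 on the vertex set. Then K (dimension 2) consists of the simplices:

  0-simplices (9): [1], [2], [3], [4], [5], [6], [7], [8], [9]
  1-simplices (12): [1,3], [1,6], [1,7], [1,9], [3,5], [3,6], [3,9], [5,6], [5,7], [5,9], [6,7], [7,9]
  2-simplices (8): [1,3,6], [1,3,9], [1,6,7], [1,7,9], [3,5,6], [3,5,9], [5,6,7], [5,7,9]

Hence C_0 ≅ Z^9, C_1 ≅ Z^12, C_2 ≅ Z^8.

∂_1: C_1 → C_0 is given by ∂[p,q] = [q] − [p]. For instance
  ∂[3,5] = [5] − [3].
As a 9×12 matrix over Z this has rank 5, with invariant factors (1,1,1,1,1).

The boundary map ∂_2: C_2 → C_1 sends each 2-simplex [p,q,r] to [q,r] − [p,r] + [p,q]. For instance
  ∂[5,6,7] = [6,7] − [5,7] + [5,6],
  ∂[1,3,6] = [3,6] − [1,6] + [1,3].
This gives a 12×8 integer matrix of rank 7; reducing to Smith normal form yields diagonal entries (1,1,1,1,1,1,1).

Now H_k = ker ∂_k / im ∂_{k+1}, so:

  H_0: rank C_0 − rank ∂_1 = 9 − 5 = 4, and the invariant factors of ∂_1 are all 1, so H_0 ≅ Z^4.
  H_1: rank ker ∂_1 − rank ∂_2 = (12 − 5) − 7 = 0, and the invariant factors of ∂_2 are all 1, so H_1 ≅ 0.
  H_2: rank ker ∂_2 − rank ∂_3 = (8 − 7) − 0 = 1, and there is no ∂_3, so H_2 ≅ Z.

H_0 = Z^4,  H_1 = 0,  H_2 = Z.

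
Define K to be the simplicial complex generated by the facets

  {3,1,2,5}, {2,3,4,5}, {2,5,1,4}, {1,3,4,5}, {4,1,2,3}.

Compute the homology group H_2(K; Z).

Order the vertices as 1 < 2 < 3 < 4 < 5. Listing each simplex with vertices in this order, K has dimension 3 with simplices:

  0-simplices (5): [1], [2], [3], [4], [5]
  1-simplices (10): [1,2], [1,3], [1,4], [1,5], [2,3], [2,4], [2,5], [3,4], [3,5], [4,5]
  2-simplices (10): [1,2,3], [1,2,4], [1,2,5], [1,3,4], [1,3,5], [1,4,5], [2,3,4], [2,3,5], [2,4,5], [3,4,5]
  3-simplices (5): [1,2,3,4], [1,2,3,5], [1,2,4,5], [1,3,4,5], [2,3,4,5]

so the chain groups are C_0 ≅ Z^5, C_1 ≅ Z^10, C_2 ≅ Z^10, C_3 ≅ Z^5.

Boundary ∂_1: C_1 → C_0 is given by ∂[p,q] = [q] − [p].
As a 5×10 matrix over Z this has rank 4, with invariant factors (1,1,1,1).

∂_2: C_2 → C_1 acts by ∂[p,q,r] = [q,r] − [p,r] + [p,q]. For instance
  ∂[1,2,5] = [2,5] − [1,5] + [1,2],
  ∂[2,4,5] = [4,5] − [2,5] + [2,4].
As a 10×10 matrix over Z this has rank 6, with invariant factors (1,1,1,1,1,1).

The boundary map ∂_3: C_3 → C_2 sends each 3-simplex σ to the alternating sum Σ_i (−1)^i (σ with its i-th vertex removed). For instance
  ∂[2,3,4,5] = [3,4,5] − [2,4,5] + [2,3,5] − [2,3,4],
  ∂[1,2,3,4] = [2,3,4] − [1,3,4] + [1,2,4] − [1,2,3].
The resulting 10×5 matrix has rank 4, and its Smith normal form has invariant factors (1,1,1,1).

Reading off H_k = ker ∂_k / im ∂_{k+1}:

  H_2: rank ker ∂_2 − rank ∂_3 = (10 − 6) − 4 = 0, and the invariant factors of ∂_3 are all 1, so H_2 = 0.

(K is a triangulation of the 3-sphere S^3.)

H_2 = 0.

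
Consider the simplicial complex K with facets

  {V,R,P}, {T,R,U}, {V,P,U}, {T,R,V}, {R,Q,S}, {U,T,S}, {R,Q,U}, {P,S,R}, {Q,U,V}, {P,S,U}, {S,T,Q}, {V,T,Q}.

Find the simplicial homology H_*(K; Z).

H_0 ≅ Z,  H_1 ≅ Z/2,  H_2 = 0.

Fix the vertex order P < Q < R < S < T < U < V and write every simplex with vertices in increasing order. Then dim K = 2 and the simplices of K are:

  0-simplices (7): P, Q, R, S, T, U, V
  1-simplices (18): PR, PS, PU, PV, QR, QS, QT, QU, QV, RS, RT, RU, RV, ST, SU, TU, TV, UV
  2-simplices (12): PRS, PRV, PSU, PUV, QRS, QRU, QST, QTV, QUV, RTU, RTV, STU

Hence C_0 ≅ Z^7, C_1 ≅ Z^18, C_2 ≅ Z^12.

Boundary ∂_1: C_1 → C_0 maps an edge to its endpoints' difference, ∂[p,q] = q − p. For instance
  ∂RT = T − R.
As a 7×18 matrix over Z this has rank 6, with invariant factors (1,1,1,1,1,1).

Boundary ∂_2: C_2 → C_1 acts by ∂[p,q,r] = [q,r] − [p,r] + [p,q]. For instance
  ∂QRS = RS − QS + QR,
  ∂QUV = UV − QV + QU.
The 18×12 boundary matrix has rank 12 and Smith normal form diag(1,1,1,1,1,1,1,1,1,1,1,2).

Reading off H_k = ker ∂_k / im ∂_{k+1}:

  H_0: rank C_0 − rank ∂_1 = 7 − 6 = 1, and the invariant factors of ∂_1 are all 1, so H_0 ≅ Z.
  H_1: rank ker ∂_1 − rank ∂_2 = (18 − 6) − 12 = 0, and ∂_2 has invariant factor 2 > 1, so H_1 ≅ Z/2.
  H_2: rank ker ∂_2 − rank ∂_3 = (12 − 12) − 0 = 0, and there is no ∂_3, so H_2 ≅ 0.

As a check, the Euler characteristic is 7 − 18 + 12 = 1, which agrees with 1 − 0 + 0 = 1.
(K is a triangulation of the real projective plane RP^2.)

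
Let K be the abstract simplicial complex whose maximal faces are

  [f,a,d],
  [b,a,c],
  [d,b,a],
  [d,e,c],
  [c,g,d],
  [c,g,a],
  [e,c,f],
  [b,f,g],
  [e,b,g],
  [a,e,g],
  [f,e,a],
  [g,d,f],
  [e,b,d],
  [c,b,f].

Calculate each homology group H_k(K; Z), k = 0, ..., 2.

Fix the vertex order a < b < c < d < e < f < g and write every simplex with vertices in increasing order. Then dim K = 2 and the simplices of K are:

  0-simplices (7): a, b, c, d, e, f, g
  1-simplices (21): ab, ac, ad, ae, af, ag, bc, bd, be, bf, bg, cd, ce, cf, cg, de, df, dg, ef, eg, fg
  2-simplices (14): abc, abd, acg, adf, aef, aeg, bcf, bde, beg, bfg, cde, cdg, cef, dfg

giving chain groups C_0 ≅ Z^7, C_1 ≅ Z^21, C_2 ≅ Z^14.

Boundary ∂_1: C_1 → C_0 sends each edge [p,q] (with p < q) to q − p. For instance
  ∂dg = g − d.
This gives a 7×21 integer matrix of rank 6; reducing to Smith normal form yields diagonal entries (1,1,1,1,1,1).

The boundary map ∂_2: C_2 → C_1 acts by ∂[p,q,r] = [q,r] − [p,r] + [p,q]. For instance
  ∂bfg = fg − bg + bf,
  ∂cde = de − ce + cd.
As a 21×14 matrix over Z this has rank 13, with invariant factors (1,1,1,1,1,1,1,1,1,1,1,1,1).

From H_k ≅ ker(∂_k) / im(∂_{k+1}) we obtain:

  H_0: rank C_0 − rank ∂_1 = 7 − 6 = 1, and the invariant factors of ∂_1 are all 1, so H_0 = Z.
  H_1: rank ker ∂_1 − rank ∂_2 = (21 − 6) − 13 = 2, and the invariant factors of ∂_2 are all 1, so H_1 = Z^2.
  H_2: rank ker ∂_2 − rank ∂_3 = (14 − 13) − 0 = 1, and there is no ∂_3, so H_2 = Z.

H_0 = Z,  H_1 = Z^2,  H_2 = Z.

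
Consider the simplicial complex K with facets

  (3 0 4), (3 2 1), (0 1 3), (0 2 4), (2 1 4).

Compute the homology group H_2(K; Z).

H_2 ≅ 0.

We work with the vertex ordering 0 < 1 < 2 < 3 < 4. The simplices of K, each written with vertices in increasing order, are:

  0-simplices (5): [0], [1], [2], [3], [4]
  1-simplices (10): [0,1], [0,2], [0,3], [0,4], [1,2], [1,3], [1,4], [2,3], [2,4], [3,4]
  2-simplices (5): [0,1,3], [0,2,4], [0,3,4], [1,2,3], [1,2,4]

giving chain groups C_0 ≅ Z^5, C_1 ≅ Z^10, C_2 ≅ Z^5.

The boundary map ∂_1: C_1 → C_0 is given by ∂[p,q] = [q] − [p].
As a 5×10 matrix over Z this has rank 4, with invariant factors (1,1,1,1).

∂_2: C_2 → C_1 acts by ∂[p,q,r] = [q,r] − [p,r] + [p,q]. For instance
  ∂[0,2,4] = [2,4] − [0,4] + [0,2],
  ∂[0,1,3] = [1,3] − [0,3] + [0,1].
The resulting 10×5 matrix has rank 5, and its Smith normal form has invariant factors (1,1,1,1,1).

Computing H_k = (kernel of ∂_k) / (image of ∂_{k+1}):

  H_2: rank ker ∂_2 − rank ∂_3 = (5 − 5) − 0 = 0, and there is no ∂_3, so H_2 ≅ 0.

(K is a triangulation of the Möbius band.)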